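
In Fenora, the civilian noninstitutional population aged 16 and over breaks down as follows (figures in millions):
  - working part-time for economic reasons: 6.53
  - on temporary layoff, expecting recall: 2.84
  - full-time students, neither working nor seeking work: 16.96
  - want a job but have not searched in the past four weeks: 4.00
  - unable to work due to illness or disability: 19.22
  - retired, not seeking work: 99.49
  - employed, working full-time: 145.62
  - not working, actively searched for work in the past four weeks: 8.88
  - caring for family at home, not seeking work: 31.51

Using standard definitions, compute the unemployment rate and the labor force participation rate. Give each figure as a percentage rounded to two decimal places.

Employed = 6.53 + 145.62 = 152.15 million (anyone who worked, including part-time for economic reasons, counts as employed).
Unemployed = 2.84 + 8.88 = 11.72 million (jobless and actively searching, or on temporary layoff).
Labor force = 152.15 + 11.72 = 163.87 million.
Not in labor force = 16.96 + 4.00 + 19.22 + 99.49 + 31.51 = 171.18 million (those not working and not actively searching are outside the labor force — including those who want a job but have given up searching).
Civilian working-age population = 163.87 + 171.18 = 335.05 million.
Unemployment rate = 11.72 / 163.87 = 7.15%.
Labor force participation rate = 163.87 / 335.05 = 48.91%.

Unemployment rate ≈ 7.15%; labor force participation rate ≈ 48.91%.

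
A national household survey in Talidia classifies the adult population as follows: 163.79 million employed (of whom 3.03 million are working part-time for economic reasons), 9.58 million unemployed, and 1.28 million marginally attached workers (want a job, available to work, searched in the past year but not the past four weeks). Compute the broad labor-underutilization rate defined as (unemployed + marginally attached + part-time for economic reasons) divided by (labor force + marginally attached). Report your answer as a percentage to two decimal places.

Broad underutilization rate ≈ 7.95%.

Labor force = 163.79 + 9.58 = 173.37 million.
Numerator = 9.58 + 1.28 + 3.03 = 13.89 million.
Denominator = 173.37 + 1.28 = 174.65 million.
Broad rate = 13.89 / 174.65 = 7.95%.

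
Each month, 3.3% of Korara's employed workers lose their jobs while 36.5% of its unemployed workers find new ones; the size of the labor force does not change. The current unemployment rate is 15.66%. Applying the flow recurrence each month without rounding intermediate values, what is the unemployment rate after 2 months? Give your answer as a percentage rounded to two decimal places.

Unemployment rate after two months ≈ 10.96%.

With a fixed labor force, u_{t+1} = u_t + s·(1−u_t) − f·u_t = u_t·(1−s−f) + s.
Here 1−s−f = 0.602 and s = 0.033.
u_1 = 0.156600 × 0.602 + 0.033 = 0.127273.
u_2 = 0.127273 × 0.602 + 0.033 = 0.109618.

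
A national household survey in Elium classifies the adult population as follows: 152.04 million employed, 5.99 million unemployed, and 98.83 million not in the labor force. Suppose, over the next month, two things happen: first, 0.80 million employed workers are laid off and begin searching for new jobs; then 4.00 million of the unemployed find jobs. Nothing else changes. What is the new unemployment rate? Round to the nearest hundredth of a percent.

Initially, labor force = 152.04 + 5.99 = 158.03 million, so u = 5.99/158.03 = 3.79%.
After the first change, employed falls and unemployed rises by 0.80; labor force unchanged → E = 151.24, U = 6.79, labor force = 158.03 million.
After the second change, unemployed falls and employed rises by 4.00; labor force unchanged → E = 155.24, U = 2.79, labor force = 158.03 million.
New unemployment rate = 2.79 / 158.03 = 1.77%.

New unemployment rate ≈ 1.77%.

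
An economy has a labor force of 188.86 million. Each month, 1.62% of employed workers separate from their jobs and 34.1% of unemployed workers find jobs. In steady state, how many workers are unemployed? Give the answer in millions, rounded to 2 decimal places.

About 8.57 million are unemployed in steady state.

Steady-state unemployment rate u* = s/(s+f) = 1.62/(1.62+34.1) = 0.045353.
Unemployed = u* × labor force = 0.045353 × 188.86 ≈ 8.57 million.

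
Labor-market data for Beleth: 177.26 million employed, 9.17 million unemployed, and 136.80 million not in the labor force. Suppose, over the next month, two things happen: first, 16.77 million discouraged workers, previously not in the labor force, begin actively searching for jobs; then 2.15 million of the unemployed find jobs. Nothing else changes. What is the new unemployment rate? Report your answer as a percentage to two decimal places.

New unemployment rate ≈ 11.71%.

Initially, labor force = 177.26 + 9.17 = 186.43 million, so u = 9.17/186.43 = 4.92%.
After the first change, unemployed and labor force both rise by 16.77 → E = 177.26, U = 25.94, labor force = 203.20 million.
After the second change, unemployed falls and employed rises by 2.15; labor force unchanged → E = 179.41, U = 23.79, labor force = 203.20 million.
New unemployment rate = 23.79 / 203.20 = 11.71%.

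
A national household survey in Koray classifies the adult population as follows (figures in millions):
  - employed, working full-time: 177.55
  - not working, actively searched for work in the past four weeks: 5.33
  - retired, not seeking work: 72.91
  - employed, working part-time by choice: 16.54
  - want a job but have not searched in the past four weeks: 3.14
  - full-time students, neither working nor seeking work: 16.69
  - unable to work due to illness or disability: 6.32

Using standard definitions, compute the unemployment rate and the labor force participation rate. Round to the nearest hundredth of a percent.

Unemployment rate ≈ 2.67%; labor force participation rate ≈ 66.81%.

Employed = 177.55 + 16.54 = 194.09 million.
Unemployed = 5.33 million.
Labor force = 194.09 + 5.33 = 199.42 million.
Not in labor force = 72.91 + 3.14 + 16.69 + 6.32 = 99.06 million (those not working and not actively searching are outside the labor force — including those who want a job but have given up searching).
Civilian working-age population = 199.42 + 99.06 = 298.48 million.
Unemployment rate = 5.33 / 199.42 = 2.67%.
Labor force participation rate = 199.42 / 298.48 = 66.81%.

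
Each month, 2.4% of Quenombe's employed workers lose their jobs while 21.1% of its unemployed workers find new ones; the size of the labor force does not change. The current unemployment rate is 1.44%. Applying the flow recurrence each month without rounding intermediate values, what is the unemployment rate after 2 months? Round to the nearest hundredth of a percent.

With a fixed labor force, u_{t+1} = u_t + s·(1−u_t) − f·u_t = u_t·(1−s−f) + s.
Here 1−s−f = 0.765 and s = 0.024.
u_1 = 0.014400 × 0.765 + 0.024 = 0.035016.
u_2 = 0.035016 × 0.765 + 0.024 = 0.050787.

Unemployment rate after two months ≈ 5.08%.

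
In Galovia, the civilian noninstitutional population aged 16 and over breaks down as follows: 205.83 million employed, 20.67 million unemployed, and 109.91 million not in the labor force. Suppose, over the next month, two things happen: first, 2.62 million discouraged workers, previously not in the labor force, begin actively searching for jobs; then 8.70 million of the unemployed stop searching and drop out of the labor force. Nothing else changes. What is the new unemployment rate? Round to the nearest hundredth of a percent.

New unemployment rate ≈ 6.62%.

Initially, labor force = 205.83 + 20.67 = 226.50 million, so u = 20.67/226.50 = 9.13%.
After the first change, unemployed and labor force both rise by 2.62 → E = 205.83, U = 23.29, labor force = 229.12 million.
After the second change, unemployed and labor force both fall by 8.70 → E = 205.83, U = 14.59, labor force = 220.42 million.
New unemployment rate = 14.59 / 220.42 = 6.62%.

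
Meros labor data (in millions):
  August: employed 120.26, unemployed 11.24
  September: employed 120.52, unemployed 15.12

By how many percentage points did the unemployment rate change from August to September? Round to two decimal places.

August: labor force = 120.26 + 11.24 = 131.50; u = 11.24/131.50 = 8.55%.
September: labor force = 120.52 + 15.12 = 135.64; u = 15.12/135.64 = 11.15%.
Change = 11.15% − 8.55% = +2.60 pp.

The unemployment rate changed by +2.60 percentage points.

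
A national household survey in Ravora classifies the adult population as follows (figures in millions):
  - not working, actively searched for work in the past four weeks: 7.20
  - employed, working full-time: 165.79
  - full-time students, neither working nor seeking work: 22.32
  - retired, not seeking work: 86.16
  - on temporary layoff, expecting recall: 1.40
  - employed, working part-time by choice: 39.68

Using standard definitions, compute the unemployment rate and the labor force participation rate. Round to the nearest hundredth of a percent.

Employed = 165.79 + 39.68 = 205.47 million.
Unemployed = 7.20 + 1.40 = 8.60 million (jobless and actively searching, or on temporary layoff).
Labor force = 205.47 + 8.60 = 214.07 million.
Not in labor force = 22.32 + 86.16 = 108.48 million (those not working and not actively searching are outside the labor force).
Civilian working-age population = 214.07 + 108.48 = 322.55 million.
Unemployment rate = 8.60 / 214.07 = 4.02%.
Labor force participation rate = 214.07 / 322.55 = 66.37%.

Unemployment rate ≈ 4.02%; labor force participation rate ≈ 66.37%.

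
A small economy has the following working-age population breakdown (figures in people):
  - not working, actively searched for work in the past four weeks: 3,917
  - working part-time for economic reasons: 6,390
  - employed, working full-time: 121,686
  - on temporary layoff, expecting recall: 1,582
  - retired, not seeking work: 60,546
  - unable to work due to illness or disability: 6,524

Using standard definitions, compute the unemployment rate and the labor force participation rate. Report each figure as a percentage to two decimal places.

Employed = 6,390 + 121,686 = 128,076 (anyone who worked, including part-time for economic reasons, counts as employed).
Unemployed = 3,917 + 1,582 = 5,499 (jobless and actively searching, or on temporary layoff).
Labor force = 128,076 + 5,499 = 133,575.
Not in labor force = 60,546 + 6,524 = 67,070 (those not working and not actively searching are outside the labor force).
Civilian working-age population = 133,575 + 67,070 = 200,645.
Unemployment rate = 5,499 / 133,575 = 4.12%.
Labor force participation rate = 133,575 / 200,645 = 66.57%.

Unemployment rate ≈ 4.12%; labor force participation rate ≈ 66.57%.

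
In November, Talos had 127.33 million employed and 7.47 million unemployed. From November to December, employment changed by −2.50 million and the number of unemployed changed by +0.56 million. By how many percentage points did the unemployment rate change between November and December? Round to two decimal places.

November: labor force = 127.33 + 7.47 = 134.80; u = 7.47/134.80 = 5.54%.
December: labor force = 124.83 + 8.03 = 132.86; u = 8.03/132.86 = 6.04%.
Change = 6.04% − 5.54% = +0.50 pp.

The unemployment rate changed by +0.50 percentage points.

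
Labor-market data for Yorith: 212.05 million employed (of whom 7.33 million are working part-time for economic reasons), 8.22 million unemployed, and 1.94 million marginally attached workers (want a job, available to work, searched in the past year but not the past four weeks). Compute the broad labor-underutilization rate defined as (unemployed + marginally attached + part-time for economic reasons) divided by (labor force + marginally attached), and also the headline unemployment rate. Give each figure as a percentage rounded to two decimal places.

Broad underutilization rate ≈ 7.87%; headline unemployment rate ≈ 3.73%.

Labor force = 212.05 + 8.22 = 220.27 million.
Numerator = 8.22 + 1.94 + 7.33 = 17.49 million.
Denominator = 220.27 + 1.94 = 222.21 million.
Broad rate = 17.49 / 222.21 = 7.87%.
Headline unemployment rate = 8.22 / 220.27 = 3.73%.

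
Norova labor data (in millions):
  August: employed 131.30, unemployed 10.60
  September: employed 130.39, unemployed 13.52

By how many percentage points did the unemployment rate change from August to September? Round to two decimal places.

August: labor force = 131.30 + 10.60 = 141.90; u = 10.60/141.90 = 7.47%.
September: labor force = 130.39 + 13.52 = 143.91; u = 13.52/143.91 = 9.39%.
Change = 9.39% − 7.47% = +1.92 pp.

The unemployment rate changed by +1.92 percentage points.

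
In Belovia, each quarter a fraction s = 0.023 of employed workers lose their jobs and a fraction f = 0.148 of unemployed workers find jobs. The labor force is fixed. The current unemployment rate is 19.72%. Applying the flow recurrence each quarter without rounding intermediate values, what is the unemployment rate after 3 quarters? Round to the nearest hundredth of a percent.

With a fixed labor force, u_{t+1} = u_t + s·(1−u_t) − f·u_t = u_t·(1−s−f) + s.
Here 1−s−f = 0.829 and s = 0.023.
u_1 = 0.197200 × 0.829 + 0.023 = 0.186479.
u_2 = 0.186479 × 0.829 + 0.023 = 0.177591.
u_3 = 0.177591 × 0.829 + 0.023 = 0.170223.

Unemployment rate after three quarters ≈ 17.02%.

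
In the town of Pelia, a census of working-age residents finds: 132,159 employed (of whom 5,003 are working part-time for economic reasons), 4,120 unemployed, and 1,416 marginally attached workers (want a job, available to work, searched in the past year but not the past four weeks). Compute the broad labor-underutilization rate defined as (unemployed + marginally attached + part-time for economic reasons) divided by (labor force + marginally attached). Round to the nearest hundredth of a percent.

Labor force = 132,159 + 4,120 = 136,279.
Numerator = 4,120 + 1,416 + 5,003 = 10,539.
Denominator = 136,279 + 1,416 = 137,695.
Broad rate = 10,539 / 137,695 = 7.65%.

Broad underutilization rate ≈ 7.65%.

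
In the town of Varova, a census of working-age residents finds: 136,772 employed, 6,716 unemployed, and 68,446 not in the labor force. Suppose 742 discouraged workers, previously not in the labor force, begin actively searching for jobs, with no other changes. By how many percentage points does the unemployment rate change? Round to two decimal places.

Initially, labor force = 136,772 + 6,716 = 143,488, so u = 6,716/143,488 = 4.68%.
After the change, unemployed and labor force both rise by 742 → E = 136,772, U = 7,458, labor force = 144,230.
New unemployment rate = 7,458 / 144,230 = 5.17%.
Change = 5.17% − 4.68% = +0.49 percentage points.

The unemployment rate changes by +0.49 percentage points.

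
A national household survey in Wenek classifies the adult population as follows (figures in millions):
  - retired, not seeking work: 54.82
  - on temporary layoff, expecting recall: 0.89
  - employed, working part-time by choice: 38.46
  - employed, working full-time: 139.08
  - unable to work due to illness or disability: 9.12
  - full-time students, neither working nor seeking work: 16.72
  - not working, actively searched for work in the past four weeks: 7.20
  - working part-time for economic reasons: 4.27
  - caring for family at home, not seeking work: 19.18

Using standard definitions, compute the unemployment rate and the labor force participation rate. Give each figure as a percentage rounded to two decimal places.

Unemployment rate ≈ 4.26%; labor force participation rate ≈ 65.54%.

Employed = 38.46 + 139.08 + 4.27 = 181.81 million (anyone who worked, including part-time for economic reasons, counts as employed).
Unemployed = 0.89 + 7.20 = 8.09 million (jobless and actively searching, or on temporary layoff).
Labor force = 181.81 + 8.09 = 189.90 million.
Not in labor force = 54.82 + 9.12 + 16.72 + 19.18 = 99.84 million (those not working and not actively searching are outside the labor force).
Civilian working-age population = 189.90 + 99.84 = 289.74 million.
Unemployment rate = 8.09 / 189.90 = 4.26%.
Labor force participation rate = 189.90 / 289.74 = 65.54%.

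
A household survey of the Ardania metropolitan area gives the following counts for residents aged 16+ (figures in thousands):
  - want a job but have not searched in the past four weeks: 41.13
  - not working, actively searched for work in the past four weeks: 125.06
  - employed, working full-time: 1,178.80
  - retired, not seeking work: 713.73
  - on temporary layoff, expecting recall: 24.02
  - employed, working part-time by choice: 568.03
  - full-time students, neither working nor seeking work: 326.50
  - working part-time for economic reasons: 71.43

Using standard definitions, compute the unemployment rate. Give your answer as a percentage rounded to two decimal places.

Unemployment rate ≈ 7.58%.

Employed = 1,178.80 + 568.03 + 71.43 = 1,818.26 thousand (anyone who worked, including part-time for economic reasons, counts as employed).
Unemployed = 125.06 + 24.02 = 149.08 thousand (jobless and actively searching, or on temporary layoff).
Labor force = 1,818.26 + 149.08 = 1,967.34 thousand.
Unemployment rate = 149.08 / 1,967.34 = 7.58%.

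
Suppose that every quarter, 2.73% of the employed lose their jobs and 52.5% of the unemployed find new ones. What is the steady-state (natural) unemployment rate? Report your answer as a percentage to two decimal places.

At steady state the flows balance: s·E = f·U, so U/(E+U) = s/(s+f).
u* = 2.73 / (2.73 + 52.5) = 2.73 / 55.23 = 4.94%.

Steady-state unemployment rate ≈ 4.94%.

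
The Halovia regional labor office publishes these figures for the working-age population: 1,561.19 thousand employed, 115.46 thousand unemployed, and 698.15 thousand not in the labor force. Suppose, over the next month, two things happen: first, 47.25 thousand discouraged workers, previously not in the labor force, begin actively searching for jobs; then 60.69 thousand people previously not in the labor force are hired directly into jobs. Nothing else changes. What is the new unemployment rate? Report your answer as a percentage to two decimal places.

New unemployment rate ≈ 9.12%.

Initially, labor force = 1,561.19 + 115.46 = 1,676.65 thousand, so u = 115.46/1,676.65 = 6.89%.
After the first change, unemployed and labor force both rise by 47.25 → E = 1,561.19, U = 162.71, labor force = 1,723.90 thousand.
After the second change, employed and labor force both rise by 60.69; unemployed unchanged → E = 1,621.88, U = 162.71, labor force = 1,784.59 thousand.
New unemployment rate = 162.71 / 1,784.59 = 9.12%.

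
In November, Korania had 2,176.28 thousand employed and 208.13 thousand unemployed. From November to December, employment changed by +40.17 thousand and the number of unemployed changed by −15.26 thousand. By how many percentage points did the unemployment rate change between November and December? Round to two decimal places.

November: labor force = 2,176.28 + 208.13 = 2,384.41; u = 208.13/2,384.41 = 8.73%.
December: labor force = 2,216.45 + 192.87 = 2,409.32; u = 192.87/2,409.32 = 8.01%.
Change = 8.01% − 8.73% = −0.72 pp.

The unemployment rate changed by −0.72 percentage points.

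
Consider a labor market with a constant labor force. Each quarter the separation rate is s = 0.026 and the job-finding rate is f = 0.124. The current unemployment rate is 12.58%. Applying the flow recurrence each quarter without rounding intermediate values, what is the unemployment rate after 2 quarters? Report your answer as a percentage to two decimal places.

With a fixed labor force, u_{t+1} = u_t + s·(1−u_t) − f·u_t = u_t·(1−s−f) + s.
Here 1−s−f = 0.850 and s = 0.026.
u_1 = 0.125800 × 0.850 + 0.026 = 0.132930.
u_2 = 0.132930 × 0.850 + 0.026 = 0.138990.

Unemployment rate after two quarters ≈ 13.90%.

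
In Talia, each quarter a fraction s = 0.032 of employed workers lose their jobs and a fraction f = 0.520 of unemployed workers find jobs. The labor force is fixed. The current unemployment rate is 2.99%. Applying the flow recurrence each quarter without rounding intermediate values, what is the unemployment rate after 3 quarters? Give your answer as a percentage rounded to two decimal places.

With a fixed labor force, u_{t+1} = u_t + s·(1−u_t) − f·u_t = u_t·(1−s−f) + s.
Here 1−s−f = 0.448 and s = 0.032.
u_1 = 0.029900 × 0.448 + 0.032 = 0.045395.
u_2 = 0.045395 × 0.448 + 0.032 = 0.052337.
u_3 = 0.052337 × 0.448 + 0.032 = 0.055447.

Unemployment rate after three quarters ≈ 5.54%.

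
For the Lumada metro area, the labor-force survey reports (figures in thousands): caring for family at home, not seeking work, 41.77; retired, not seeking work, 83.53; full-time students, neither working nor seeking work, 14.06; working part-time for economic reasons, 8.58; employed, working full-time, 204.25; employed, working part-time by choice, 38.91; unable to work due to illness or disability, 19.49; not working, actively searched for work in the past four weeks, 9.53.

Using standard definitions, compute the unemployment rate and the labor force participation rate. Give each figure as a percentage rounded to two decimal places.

Unemployment rate ≈ 3.65%; labor force participation rate ≈ 62.19%.

Employed = 8.58 + 204.25 + 38.91 = 251.74 thousand (anyone who worked, including part-time for economic reasons, counts as employed).
Unemployed = 9.53 thousand.
Labor force = 251.74 + 9.53 = 261.27 thousand.
Not in labor force = 41.77 + 83.53 + 14.06 + 19.49 = 158.85 thousand (those not working and not actively searching are outside the labor force).
Civilian working-age population = 261.27 + 158.85 = 420.12 thousand.
Unemployment rate = 9.53 / 261.27 = 3.65%.
Labor force participation rate = 261.27 / 420.12 = 62.19%.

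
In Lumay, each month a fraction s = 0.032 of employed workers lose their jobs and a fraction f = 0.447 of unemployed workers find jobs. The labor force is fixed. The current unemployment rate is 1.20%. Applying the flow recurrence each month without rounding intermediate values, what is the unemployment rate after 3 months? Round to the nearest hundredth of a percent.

With a fixed labor force, u_{t+1} = u_t + s·(1−u_t) − f·u_t = u_t·(1−s−f) + s.
Here 1−s−f = 0.521 and s = 0.032.
u_1 = 0.012000 × 0.521 + 0.032 = 0.038252.
u_2 = 0.038252 × 0.521 + 0.032 = 0.051929.
u_3 = 0.051929 × 0.521 + 0.032 = 0.059055.

Unemployment rate after three months ≈ 5.91%.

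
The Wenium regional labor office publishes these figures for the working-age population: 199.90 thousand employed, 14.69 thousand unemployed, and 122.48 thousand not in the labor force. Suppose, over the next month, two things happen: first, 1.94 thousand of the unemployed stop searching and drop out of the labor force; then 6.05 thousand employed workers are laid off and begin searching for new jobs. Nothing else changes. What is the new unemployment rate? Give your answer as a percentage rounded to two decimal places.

Initially, labor force = 199.90 + 14.69 = 214.59 thousand, so u = 14.69/214.59 = 6.85%.
After the first change, unemployed and labor force both fall by 1.94 → E = 199.90, U = 12.75, labor force = 212.65 thousand.
After the second change, employed falls and unemployed rises by 6.05; labor force unchanged → E = 193.85, U = 18.80, labor force = 212.65 thousand.
New unemployment rate = 18.80 / 212.65 = 8.84%.

New unemployment rate ≈ 8.84%.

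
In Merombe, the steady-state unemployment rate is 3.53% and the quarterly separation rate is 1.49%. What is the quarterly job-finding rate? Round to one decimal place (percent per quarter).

From u* = s/(s+f): f = s·(1−u)/u.
f = 1.49 × (1 − 0.0353) / 0.0353 = 1.4374 / 0.0353 ≈ 40.7% per quarter.

Job-finding rate ≈ 40.7% per quarter.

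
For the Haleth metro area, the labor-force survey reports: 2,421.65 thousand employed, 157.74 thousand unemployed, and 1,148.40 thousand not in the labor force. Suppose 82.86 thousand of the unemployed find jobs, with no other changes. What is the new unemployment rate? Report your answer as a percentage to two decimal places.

Initially, labor force = 2,421.65 + 157.74 = 2,579.39 thousand, so u = 157.74/2,579.39 = 6.12%.
After the change, unemployed falls and employed rises by 82.86; labor force unchanged → E = 2,504.51, U = 74.88, labor force = 2,579.39 thousand.
New unemployment rate = 74.88 / 2,579.39 = 2.90%.

New unemployment rate ≈ 2.90%.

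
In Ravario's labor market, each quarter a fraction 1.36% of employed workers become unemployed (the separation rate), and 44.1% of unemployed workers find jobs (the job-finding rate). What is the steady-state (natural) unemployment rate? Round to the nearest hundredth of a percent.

Steady-state unemployment rate ≈ 2.99%.

At steady state the flows balance: s·E = f·U, so U/(E+U) = s/(s+f).
u* = 1.36 / (1.36 + 44.1) = 1.36 / 45.46 = 2.99%.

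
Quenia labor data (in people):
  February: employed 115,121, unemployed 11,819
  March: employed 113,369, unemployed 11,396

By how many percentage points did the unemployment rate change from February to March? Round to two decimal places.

The unemployment rate changed by −0.18 percentage points.

February: labor force = 115,121 + 11,819 = 126,940; u = 11,819/126,940 = 9.31%.
March: labor force = 113,369 + 11,396 = 124,765; u = 11,396/124,765 = 9.13%.
Change = 9.13% − 9.31% = −0.18 pp.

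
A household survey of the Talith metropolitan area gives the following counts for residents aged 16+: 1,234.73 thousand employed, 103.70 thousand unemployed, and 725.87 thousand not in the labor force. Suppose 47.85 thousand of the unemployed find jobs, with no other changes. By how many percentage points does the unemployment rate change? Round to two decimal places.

Initially, labor force = 1,234.73 + 103.70 = 1,338.43 thousand, so u = 103.70/1,338.43 = 7.75%.
After the change, unemployed falls and employed rises by 47.85; labor force unchanged → E = 1,282.58, U = 55.85, labor force = 1,338.43 thousand.
New unemployment rate = 55.85 / 1,338.43 = 4.17%.
Change = 4.17% − 7.75% = −3.58 percentage points.

The unemployment rate changes by −3.58 percentage points.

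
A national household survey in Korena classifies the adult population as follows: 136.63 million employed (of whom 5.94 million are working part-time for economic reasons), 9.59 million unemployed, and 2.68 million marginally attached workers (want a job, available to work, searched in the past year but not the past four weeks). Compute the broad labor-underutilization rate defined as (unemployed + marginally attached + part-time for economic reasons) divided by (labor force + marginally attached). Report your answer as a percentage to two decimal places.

Labor force = 136.63 + 9.59 = 146.22 million.
Numerator = 9.59 + 2.68 + 5.94 = 18.21 million.
Denominator = 146.22 + 2.68 = 148.90 million.
Broad rate = 18.21 / 148.90 = 12.23%.

Broad underutilization rate ≈ 12.23%.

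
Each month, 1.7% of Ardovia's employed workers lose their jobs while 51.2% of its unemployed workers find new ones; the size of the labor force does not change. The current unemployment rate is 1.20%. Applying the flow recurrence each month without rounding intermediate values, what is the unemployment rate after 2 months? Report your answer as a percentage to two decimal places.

Unemployment rate after two months ≈ 2.77%.

With a fixed labor force, u_{t+1} = u_t + s·(1−u_t) − f·u_t = u_t·(1−s−f) + s.
Here 1−s−f = 0.471 and s = 0.017.
u_1 = 0.012000 × 0.471 + 0.017 = 0.022652.
u_2 = 0.022652 × 0.471 + 0.017 = 0.027669.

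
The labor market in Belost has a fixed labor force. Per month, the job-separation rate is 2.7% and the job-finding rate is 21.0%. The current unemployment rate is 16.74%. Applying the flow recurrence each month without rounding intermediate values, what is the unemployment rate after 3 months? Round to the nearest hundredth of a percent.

Unemployment rate after three months ≈ 13.77%.

With a fixed labor force, u_{t+1} = u_t + s·(1−u_t) − f·u_t = u_t·(1−s−f) + s.
Here 1−s−f = 0.763 and s = 0.027.
u_1 = 0.167400 × 0.763 + 0.027 = 0.154726.
u_2 = 0.154726 × 0.763 + 0.027 = 0.145056.
u_3 = 0.145056 × 0.763 + 0.027 = 0.137678.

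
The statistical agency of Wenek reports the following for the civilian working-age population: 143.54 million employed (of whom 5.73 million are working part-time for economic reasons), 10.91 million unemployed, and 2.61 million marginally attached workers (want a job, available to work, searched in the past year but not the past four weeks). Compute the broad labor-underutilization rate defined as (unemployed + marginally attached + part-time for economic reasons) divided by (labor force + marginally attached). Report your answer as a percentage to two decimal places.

Labor force = 143.54 + 10.91 = 154.45 million.
Numerator = 10.91 + 2.61 + 5.73 = 19.25 million.
Denominator = 154.45 + 2.61 = 157.06 million.
Broad rate = 19.25 / 157.06 = 12.26%.

Broad underutilization rate ≈ 12.26%.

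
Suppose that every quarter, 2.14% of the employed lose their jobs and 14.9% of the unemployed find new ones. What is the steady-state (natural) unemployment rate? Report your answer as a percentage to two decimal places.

At steady state the flows balance: s·E = f·U, so U/(E+U) = s/(s+f).
u* = 2.14 / (2.14 + 14.9) = 2.14 / 17.04 = 12.56%.

Steady-state unemployment rate ≈ 12.56%.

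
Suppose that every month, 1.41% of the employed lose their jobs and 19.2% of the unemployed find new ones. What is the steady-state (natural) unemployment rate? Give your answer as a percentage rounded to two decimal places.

Steady-state unemployment rate ≈ 6.84%.

At steady state the flows balance: s·E = f·U, so U/(E+U) = s/(s+f).
u* = 1.41 / (1.41 + 19.2) = 1.41 / 20.61 = 6.84%.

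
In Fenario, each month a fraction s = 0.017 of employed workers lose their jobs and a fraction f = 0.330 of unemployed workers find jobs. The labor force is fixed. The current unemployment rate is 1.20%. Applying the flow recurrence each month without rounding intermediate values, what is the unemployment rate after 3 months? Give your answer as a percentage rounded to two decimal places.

Unemployment rate after three months ≈ 3.87%.

With a fixed labor force, u_{t+1} = u_t + s·(1−u_t) − f·u_t = u_t·(1−s−f) + s.
Here 1−s−f = 0.653 and s = 0.017.
u_1 = 0.012000 × 0.653 + 0.017 = 0.024836.
u_2 = 0.024836 × 0.653 + 0.017 = 0.033218.
u_3 = 0.033218 × 0.653 + 0.017 = 0.038691.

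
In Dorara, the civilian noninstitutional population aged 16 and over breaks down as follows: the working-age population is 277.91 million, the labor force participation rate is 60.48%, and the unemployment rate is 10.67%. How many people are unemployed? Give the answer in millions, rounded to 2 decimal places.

Labor force = 0.6048 × 277.91 = 168.08 million.
Unemployed = 0.1067 × 168.08 ≈ 17.93 million.

About 17.93 million are unemployed.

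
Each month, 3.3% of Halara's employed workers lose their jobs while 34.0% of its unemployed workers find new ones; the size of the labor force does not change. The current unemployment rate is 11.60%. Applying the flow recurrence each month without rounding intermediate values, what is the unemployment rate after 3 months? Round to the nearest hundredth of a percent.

With a fixed labor force, u_{t+1} = u_t + s·(1−u_t) − f·u_t = u_t·(1−s−f) + s.
Here 1−s−f = 0.627 and s = 0.033.
u_1 = 0.116000 × 0.627 + 0.033 = 0.105732.
u_2 = 0.105732 × 0.627 + 0.033 = 0.099294.
u_3 = 0.099294 × 0.627 + 0.033 = 0.095257.

Unemployment rate after three months ≈ 9.53%.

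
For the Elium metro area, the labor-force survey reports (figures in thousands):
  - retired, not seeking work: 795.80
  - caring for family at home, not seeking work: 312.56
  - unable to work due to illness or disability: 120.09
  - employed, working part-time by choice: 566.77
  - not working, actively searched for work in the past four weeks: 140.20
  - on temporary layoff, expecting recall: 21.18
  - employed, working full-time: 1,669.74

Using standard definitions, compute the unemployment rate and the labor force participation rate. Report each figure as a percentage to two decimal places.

Unemployment rate ≈ 6.73%; labor force participation rate ≈ 66.12%.

Employed = 566.77 + 1,669.74 = 2,236.51 thousand.
Unemployed = 140.20 + 21.18 = 161.38 thousand (jobless and actively searching, or on temporary layoff).
Labor force = 2,236.51 + 161.38 = 2,397.89 thousand.
Not in labor force = 795.80 + 312.56 + 120.09 = 1,228.45 thousand (those not working and not actively searching are outside the labor force).
Civilian working-age population = 2,397.89 + 1,228.45 = 3,626.34 thousand.
Unemployment rate = 161.38 / 2,397.89 = 6.73%.
Labor force participation rate = 2,397.89 / 3,626.34 = 66.12%.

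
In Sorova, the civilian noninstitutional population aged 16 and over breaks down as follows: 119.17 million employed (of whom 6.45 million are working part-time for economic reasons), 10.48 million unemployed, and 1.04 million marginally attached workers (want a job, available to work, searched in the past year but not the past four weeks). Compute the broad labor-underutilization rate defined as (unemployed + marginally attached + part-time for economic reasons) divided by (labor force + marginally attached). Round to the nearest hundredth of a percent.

Labor force = 119.17 + 10.48 = 129.65 million.
Numerator = 10.48 + 1.04 + 6.45 = 17.97 million.
Denominator = 129.65 + 1.04 = 130.69 million.
Broad rate = 17.97 / 130.69 = 13.75%.

Broad underutilization rate ≈ 13.75%.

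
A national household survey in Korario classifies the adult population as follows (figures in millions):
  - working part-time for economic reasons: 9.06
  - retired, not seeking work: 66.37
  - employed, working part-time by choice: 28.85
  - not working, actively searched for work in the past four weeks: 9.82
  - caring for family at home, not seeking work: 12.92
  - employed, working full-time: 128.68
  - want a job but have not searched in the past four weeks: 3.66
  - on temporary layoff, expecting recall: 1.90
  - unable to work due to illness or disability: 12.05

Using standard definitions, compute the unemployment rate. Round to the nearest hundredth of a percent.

Employed = 9.06 + 28.85 + 128.68 = 166.59 million (anyone who worked, including part-time for economic reasons, counts as employed).
Unemployed = 9.82 + 1.90 = 11.72 million (jobless and actively searching, or on temporary layoff).
Labor force = 166.59 + 11.72 = 178.31 million.
Unemployment rate = 11.72 / 178.31 = 6.57%.

Unemployment rate ≈ 6.57%.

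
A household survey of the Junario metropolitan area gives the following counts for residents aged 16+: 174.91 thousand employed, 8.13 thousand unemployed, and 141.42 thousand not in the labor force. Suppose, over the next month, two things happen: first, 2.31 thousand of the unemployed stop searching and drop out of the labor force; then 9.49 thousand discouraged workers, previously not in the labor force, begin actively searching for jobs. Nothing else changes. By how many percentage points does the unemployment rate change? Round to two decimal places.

Initially, labor force = 174.91 + 8.13 = 183.04 thousand, so u = 8.13/183.04 = 4.44%.
After the first change, unemployed and labor force both fall by 2.31 → E = 174.91, U = 5.82, labor force = 180.73 thousand.
After the second change, unemployed and labor force both rise by 9.49 → E = 174.91, U = 15.31, labor force = 190.22 thousand.
New unemployment rate = 15.31 / 190.22 = 8.05%.
Change = 8.05% − 4.44% = +3.61 percentage points.

The unemployment rate changes by +3.61 percentage points.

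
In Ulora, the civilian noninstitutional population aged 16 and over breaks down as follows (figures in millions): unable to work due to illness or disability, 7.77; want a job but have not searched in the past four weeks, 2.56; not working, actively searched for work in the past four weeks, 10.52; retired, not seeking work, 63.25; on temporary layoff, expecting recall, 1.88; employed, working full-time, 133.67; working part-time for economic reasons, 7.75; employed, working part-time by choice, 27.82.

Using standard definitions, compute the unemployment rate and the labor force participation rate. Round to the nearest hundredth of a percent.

Unemployment rate ≈ 6.83%; labor force participation rate ≈ 71.17%.

Employed = 133.67 + 7.75 + 27.82 = 169.24 million (anyone who worked, including part-time for economic reasons, counts as employed).
Unemployed = 10.52 + 1.88 = 12.40 million (jobless and actively searching, or on temporary layoff).
Labor force = 169.24 + 12.40 = 181.64 million.
Not in labor force = 7.77 + 2.56 + 63.25 = 73.58 million (those not working and not actively searching are outside the labor force — including those who want a job but have given up searching).
Civilian working-age population = 181.64 + 73.58 = 255.22 million.
Unemployment rate = 12.40 / 181.64 = 6.83%.
Labor force participation rate = 181.64 / 255.22 = 71.17%.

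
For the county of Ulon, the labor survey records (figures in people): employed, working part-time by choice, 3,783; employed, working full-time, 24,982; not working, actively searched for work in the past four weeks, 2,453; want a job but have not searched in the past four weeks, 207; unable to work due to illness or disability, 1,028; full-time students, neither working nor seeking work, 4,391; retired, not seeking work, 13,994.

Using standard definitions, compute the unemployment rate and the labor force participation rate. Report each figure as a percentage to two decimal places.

Employed = 3,783 + 24,982 = 28,765.
Unemployed = 2,453.
Labor force = 28,765 + 2,453 = 31,218.
Not in labor force = 207 + 1,028 + 4,391 + 13,994 = 19,620 (those not working and not actively searching are outside the labor force — including those who want a job but have given up searching).
Civilian working-age population = 31,218 + 19,620 = 50,838.
Unemployment rate = 2,453 / 31,218 = 7.86%.
Labor force participation rate = 31,218 / 50,838 = 61.41%.

Unemployment rate ≈ 7.86%; labor force participation rate ≈ 61.41%.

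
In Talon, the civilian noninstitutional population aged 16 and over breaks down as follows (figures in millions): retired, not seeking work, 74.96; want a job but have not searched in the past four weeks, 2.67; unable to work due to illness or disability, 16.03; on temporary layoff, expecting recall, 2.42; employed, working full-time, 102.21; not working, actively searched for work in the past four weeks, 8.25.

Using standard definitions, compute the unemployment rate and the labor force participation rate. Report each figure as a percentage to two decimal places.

Unemployment rate ≈ 9.45%; labor force participation rate ≈ 54.65%.

Employed = 102.21 million.
Unemployed = 2.42 + 8.25 = 10.67 million (jobless and actively searching, or on temporary layoff).
Labor force = 102.21 + 10.67 = 112.88 million.
Not in labor force = 74.96 + 2.67 + 16.03 = 93.66 million (those not working and not actively searching are outside the labor force — including those who want a job but have given up searching).
Civilian working-age population = 112.88 + 93.66 = 206.54 million.
Unemployment rate = 10.67 / 112.88 = 9.45%.
Labor force participation rate = 112.88 / 206.54 = 54.65%.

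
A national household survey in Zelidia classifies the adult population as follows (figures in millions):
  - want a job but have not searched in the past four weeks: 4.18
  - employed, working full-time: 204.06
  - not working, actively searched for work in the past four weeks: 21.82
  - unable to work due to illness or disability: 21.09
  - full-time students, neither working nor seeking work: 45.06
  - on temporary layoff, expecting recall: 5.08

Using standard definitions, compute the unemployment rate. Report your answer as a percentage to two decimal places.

Unemployment rate ≈ 11.65%.

Employed = 204.06 million.
Unemployed = 21.82 + 5.08 = 26.90 million (jobless and actively searching, or on temporary layoff).
Labor force = 204.06 + 26.90 = 230.96 million.
Unemployment rate = 26.90 / 230.96 = 11.65%.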